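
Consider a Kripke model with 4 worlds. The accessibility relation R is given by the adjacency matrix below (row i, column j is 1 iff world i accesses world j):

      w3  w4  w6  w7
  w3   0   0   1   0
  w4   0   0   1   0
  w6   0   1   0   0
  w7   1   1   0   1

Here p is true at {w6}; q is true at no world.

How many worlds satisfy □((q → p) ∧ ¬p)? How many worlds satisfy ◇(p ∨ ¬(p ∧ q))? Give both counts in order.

For □((q → p) ∧ ¬p):
w3: successors {w6}; (q → p) ∧ ¬p there: w6:F. ✗
w4: successors {w6}; (q → p) ∧ ¬p there: w6:F. ✗
w6: successors {w4}; (q → p) ∧ ¬p there: w4:T. ✓
w7: successors {w3, w4, w7}; (q → p) ∧ ¬p there: w3:T, w4:T, w7:T. ✓
— 2 worlds.
For ◇(p ∨ ¬(p ∧ q)):
w3: successors {w6}; p ∨ ¬(p ∧ q) there: w6:T. ✓
w4: successors {w6}; p ∨ ¬(p ∧ q) there: w6:T. ✓
w6: successors {w4}; p ∨ ¬(p ∧ q) there: w4:T. ✓
w7: successors {w3, w4, w7}; p ∨ ¬(p ∧ q) there: w3:T, w4:T, w7:T. ✓
— 4 worlds.

2 and 4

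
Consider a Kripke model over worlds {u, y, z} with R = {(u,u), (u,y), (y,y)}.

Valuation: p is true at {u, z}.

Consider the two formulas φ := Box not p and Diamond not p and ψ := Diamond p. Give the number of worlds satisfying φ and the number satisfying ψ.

For Box not p and Diamond not p:
u: Box not p is F, Diamond not p is T. ✗
y: Box not p is T, Diamond not p is T. ✓
z: Box not p is T, Diamond not p is F. ✗
— 1 world.
For Diamond p:
u: successors {u, y}; p there: u:T, y:F. ✓
y: successors {y}; p there: y:F. ✗
z: no successors, so Diamond p fails. ✗
— 1 world.

1 and 1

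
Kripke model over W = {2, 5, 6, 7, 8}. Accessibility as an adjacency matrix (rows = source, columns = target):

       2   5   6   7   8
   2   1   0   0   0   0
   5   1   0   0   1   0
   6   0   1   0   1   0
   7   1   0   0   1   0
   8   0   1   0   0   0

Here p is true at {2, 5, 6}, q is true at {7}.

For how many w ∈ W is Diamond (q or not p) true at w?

2: successors {2}; q or not p there: 2:F. ✗
5: successors {2, 7}; q or not p there: 2:F, 7:T. ✓
6: successors {5, 7}; q or not p there: 5:F, 7:T. ✓
7: successors {2, 7}; q or not p there: 2:F, 7:T. ✓
8: successors {5}; q or not p there: 5:F. ✗
Satisfying worlds: {5, 6, 7}.

3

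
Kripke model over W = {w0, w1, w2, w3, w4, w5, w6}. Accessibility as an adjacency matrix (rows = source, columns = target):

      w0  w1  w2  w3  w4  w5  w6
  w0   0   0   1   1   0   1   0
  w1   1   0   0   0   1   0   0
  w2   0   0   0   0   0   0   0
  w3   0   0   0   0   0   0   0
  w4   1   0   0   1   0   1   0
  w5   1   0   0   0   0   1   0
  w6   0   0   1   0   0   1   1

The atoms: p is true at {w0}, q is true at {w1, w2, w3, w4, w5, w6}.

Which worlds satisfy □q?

w0: successors {w2, w3, w5}; q there: w2:T, w3:T, w5:T. ✓
w1: successors {w0, w4}; q there: w0:F, w4:T. ✗
w2: no successors, so □q holds vacuously. ✓
w3: no successors, so □q holds vacuously. ✓
w4: successors {w0, w3, w5}; q there: w0:F, w3:T, w5:T. ✗
w5: successors {w0, w5}; q there: w0:F, w5:T. ✗
w6: successors {w2, w5, w6}; q there: w2:T, w5:T, w6:T. ✓

{w0, w2, w3, w6}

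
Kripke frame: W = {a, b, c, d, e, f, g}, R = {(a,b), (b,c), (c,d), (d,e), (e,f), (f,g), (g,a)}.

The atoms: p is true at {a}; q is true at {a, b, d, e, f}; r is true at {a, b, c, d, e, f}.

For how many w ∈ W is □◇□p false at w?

a: successors {b}; ◇□p there: b:F. ✗
b: successors {c}; ◇□p there: c:F. ✗
c: successors {d}; ◇□p there: d:F. ✗
d: successors {e}; ◇□p there: e:F. ✗
e: successors {f}; ◇□p there: f:T. ✓
f: successors {g}; ◇□p there: g:F. ✗
g: successors {a}; ◇□p there: a:F. ✗
Satisfying worlds: {e}.
So □◇□p fails at the other 6 worlds.

6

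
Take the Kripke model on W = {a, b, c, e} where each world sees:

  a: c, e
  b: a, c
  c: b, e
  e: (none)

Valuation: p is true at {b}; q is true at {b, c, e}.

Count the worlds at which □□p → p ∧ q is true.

3

a: □□p is F, p ∧ q is F. ✓
b: □□p is F, p ∧ q is T. ✓
c: □□p is F, p ∧ q is F. ✓
e: □□p is T, p ∧ q is F. ✗
Satisfying worlds: {a, b, c}.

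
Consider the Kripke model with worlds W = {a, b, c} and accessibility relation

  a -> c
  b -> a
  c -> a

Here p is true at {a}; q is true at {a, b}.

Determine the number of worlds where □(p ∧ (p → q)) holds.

2

a: successors {c}; p ∧ (p → q) there: c:F. ✗
b: successors {a}; p ∧ (p → q) there: a:T. ✓
c: successors {a}; p ∧ (p → q) there: a:T. ✓
Satisfying worlds: {b, c}.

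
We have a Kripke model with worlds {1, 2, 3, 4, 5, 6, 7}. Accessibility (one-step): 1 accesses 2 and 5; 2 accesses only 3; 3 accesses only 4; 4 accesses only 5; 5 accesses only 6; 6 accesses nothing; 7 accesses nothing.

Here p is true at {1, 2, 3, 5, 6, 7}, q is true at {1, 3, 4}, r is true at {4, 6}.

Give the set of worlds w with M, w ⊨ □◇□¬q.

{2, 3, 4, 6, 7}

1: successors {2, 5}; ◇□¬q there: 2:F, 5:T. ✗
2: successors {3}; ◇□¬q there: 3:T. ✓
3: successors {4}; ◇□¬q there: 4:T. ✓
4: successors {5}; ◇□¬q there: 5:T. ✓
5: successors {6}; ◇□¬q there: 6:F. ✗
6: no successors, so □◇□¬q holds vacuously. ✓
7: no successors, so □◇□¬q holds vacuously. ✓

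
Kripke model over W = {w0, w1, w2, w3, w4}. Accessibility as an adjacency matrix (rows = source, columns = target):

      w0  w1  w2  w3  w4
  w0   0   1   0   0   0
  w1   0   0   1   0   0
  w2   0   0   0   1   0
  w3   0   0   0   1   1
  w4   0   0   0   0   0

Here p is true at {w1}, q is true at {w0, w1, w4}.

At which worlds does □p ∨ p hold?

{w0, w1, w4}

w0: □p is T, p is F. ✓
w1: □p is F, p is T. ✓
w2: □p is F, p is F. ✗
w3: □p is F, p is F. ✗
w4: □p is T, p is F. ✓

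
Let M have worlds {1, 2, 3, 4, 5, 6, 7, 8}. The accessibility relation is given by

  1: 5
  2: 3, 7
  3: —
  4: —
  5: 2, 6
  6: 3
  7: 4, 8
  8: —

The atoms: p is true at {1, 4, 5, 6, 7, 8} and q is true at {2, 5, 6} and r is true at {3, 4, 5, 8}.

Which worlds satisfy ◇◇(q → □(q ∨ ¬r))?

1: successors {5}; ◇(q → □(q ∨ ¬r)) there: 5:F. ✗
2: successors {3, 7}; ◇(q → □(q ∨ ¬r)) there: 3:F, 7:T. ✓
3: no successors, so ◇◇(q → □(q ∨ ¬r)) fails. ✗
4: no successors, so ◇◇(q → □(q ∨ ¬r)) fails. ✗
5: successors {2, 6}; ◇(q → □(q ∨ ¬r)) there: 2:T, 6:T. ✓
6: successors {3}; ◇(q → □(q ∨ ¬r)) there: 3:F. ✗
7: successors {4, 8}; ◇(q → □(q ∨ ¬r)) there: 4:F, 8:F. ✗
8: no successors, so ◇◇(q → □(q ∨ ¬r)) fails. ✗

{2, 5}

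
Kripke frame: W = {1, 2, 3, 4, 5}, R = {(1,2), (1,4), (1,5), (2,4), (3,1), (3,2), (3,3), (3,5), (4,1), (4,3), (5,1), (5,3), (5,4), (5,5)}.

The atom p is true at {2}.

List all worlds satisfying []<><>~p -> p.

{2}

1: []<><>~p is T, p is F. ✗
2: []<><>~p is T, p is T. ✓
3: []<><>~p is T, p is F. ✗
4: []<><>~p is T, p is F. ✗
5: []<><>~p is T, p is F. ✗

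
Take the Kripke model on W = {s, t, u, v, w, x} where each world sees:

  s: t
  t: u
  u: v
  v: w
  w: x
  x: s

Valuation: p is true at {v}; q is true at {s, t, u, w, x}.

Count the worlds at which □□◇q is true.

5

s: successors {t}; □◇q there: t:F. ✗
t: successors {u}; □◇q there: u:T. ✓
u: successors {v}; □◇q there: v:T. ✓
v: successors {w}; □◇q there: w:T. ✓
w: successors {x}; □◇q there: x:T. ✓
x: successors {s}; □◇q there: s:T. ✓
Satisfying worlds: {t, u, v, w, x}.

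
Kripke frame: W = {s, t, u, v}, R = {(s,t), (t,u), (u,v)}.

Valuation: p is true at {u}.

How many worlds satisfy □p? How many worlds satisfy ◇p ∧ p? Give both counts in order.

2 and 0

For □p:
s: successors {t}; p there: t:F. ✗
t: successors {u}; p there: u:T. ✓
u: successors {v}; p there: v:F. ✗
v: no successors, so □p holds vacuously. ✓
— 2 worlds.
For ◇p ∧ p:
s: ◇p is F, p is F. ✗
t: ◇p is T, p is F. ✗
u: ◇p is F, p is T. ✗
v: ◇p is F, p is F. ✗
— 0 worlds.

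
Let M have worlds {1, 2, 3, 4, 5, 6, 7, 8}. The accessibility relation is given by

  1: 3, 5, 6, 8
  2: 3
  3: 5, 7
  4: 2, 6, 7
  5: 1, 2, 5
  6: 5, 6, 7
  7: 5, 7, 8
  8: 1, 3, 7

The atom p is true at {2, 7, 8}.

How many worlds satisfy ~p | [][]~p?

1: ~p is T, [][]~p is F. ✓
2: ~p is F, [][]~p is F. ✗
3: ~p is T, [][]~p is F. ✓
4: ~p is T, [][]~p is F. ✓
5: ~p is T, [][]~p is F. ✓
6: ~p is T, [][]~p is F. ✓
7: ~p is F, [][]~p is F. ✗
8: ~p is F, [][]~p is F. ✗
Satisfying worlds: {1, 3, 4, 5, 6}.

5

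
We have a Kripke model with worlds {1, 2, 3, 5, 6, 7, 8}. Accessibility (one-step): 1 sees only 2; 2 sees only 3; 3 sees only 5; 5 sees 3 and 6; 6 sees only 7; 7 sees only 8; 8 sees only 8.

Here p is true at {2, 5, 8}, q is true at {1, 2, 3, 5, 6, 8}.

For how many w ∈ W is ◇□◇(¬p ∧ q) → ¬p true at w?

5

1: ◇□◇(¬p ∧ q) is F, ¬p is T. ✓
2: ◇□◇(¬p ∧ q) is T, ¬p is F. ✗
3: ◇□◇(¬p ∧ q) is F, ¬p is T. ✓
5: ◇□◇(¬p ∧ q) is T, ¬p is F. ✗
6: ◇□◇(¬p ∧ q) is F, ¬p is T. ✓
7: ◇□◇(¬p ∧ q) is F, ¬p is T. ✓
8: ◇□◇(¬p ∧ q) is F, ¬p is F. ✓
Satisfying worlds: {1, 3, 6, 7, 8}.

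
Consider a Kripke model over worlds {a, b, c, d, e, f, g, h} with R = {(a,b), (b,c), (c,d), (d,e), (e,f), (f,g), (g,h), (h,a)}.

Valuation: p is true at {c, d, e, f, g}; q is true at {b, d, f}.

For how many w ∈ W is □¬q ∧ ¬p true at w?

a: □¬q is F, ¬p is T. ✗
b: □¬q is T, ¬p is T. ✓
c: □¬q is F, ¬p is F. ✗
d: □¬q is T, ¬p is F. ✗
e: □¬q is F, ¬p is F. ✗
f: □¬q is T, ¬p is F. ✗
g: □¬q is T, ¬p is F. ✗
h: □¬q is T, ¬p is T. ✓
Satisfying worlds: {b, h}.

2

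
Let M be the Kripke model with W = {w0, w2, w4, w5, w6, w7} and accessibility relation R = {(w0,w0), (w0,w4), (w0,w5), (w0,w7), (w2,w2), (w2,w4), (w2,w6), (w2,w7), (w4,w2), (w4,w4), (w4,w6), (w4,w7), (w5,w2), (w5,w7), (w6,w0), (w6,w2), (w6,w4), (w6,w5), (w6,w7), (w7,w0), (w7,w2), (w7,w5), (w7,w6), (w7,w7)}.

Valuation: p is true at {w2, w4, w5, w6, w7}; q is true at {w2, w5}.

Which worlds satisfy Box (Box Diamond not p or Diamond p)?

w0: successors {w0, w4, w5, w7}; Box Diamond not p or Diamond p there: w0:T, w4:T, w5:T, w7:T. ✓
w2: successors {w2, w4, w6, w7}; Box Diamond not p or Diamond p there: w2:T, w4:T, w6:T, w7:T. ✓
w4: successors {w2, w4, w6, w7}; Box Diamond not p or Diamond p there: w2:T, w4:T, w6:T, w7:T. ✓
w5: successors {w2, w7}; Box Diamond not p or Diamond p there: w2:T, w7:T. ✓
w6: successors {w0, w2, w4, w5, w7}; Box Diamond not p or Diamond p there: w0:T, w2:T, w4:T, w5:T, w7:T. ✓
w7: successors {w0, w2, w5, w6, w7}; Box Diamond not p or Diamond p there: w0:T, w2:T, w5:T, w6:T, w7:T. ✓

{w0, w2, w4, w5, w6, w7}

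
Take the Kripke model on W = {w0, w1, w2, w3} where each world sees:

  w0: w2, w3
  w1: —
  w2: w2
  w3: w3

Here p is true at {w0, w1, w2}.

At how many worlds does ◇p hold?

2

w0: successors {w2, w3}; p there: w2:T, w3:F. ✓
w1: no successors, so ◇p fails. ✗
w2: successors {w2}; p there: w2:T. ✓
w3: successors {w3}; p there: w3:F. ✗
Satisfying worlds: {w0, w2}.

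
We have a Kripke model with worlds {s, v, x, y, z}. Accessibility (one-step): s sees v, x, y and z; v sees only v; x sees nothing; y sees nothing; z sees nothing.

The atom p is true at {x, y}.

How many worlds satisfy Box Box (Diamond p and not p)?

s: successors {v, x, y, z}; Box (Diamond p and not p) there: v:F, x:T, y:T, z:T. ✗
v: successors {v}; Box (Diamond p and not p) there: v:F. ✗
x: no successors, so Box Box (Diamond p and not p) holds vacuously. ✓
y: no successors, so Box Box (Diamond p and not p) holds vacuously. ✓
z: no successors, so Box Box (Diamond p and not p) holds vacuously. ✓
Satisfying worlds: {x, y, z}.

3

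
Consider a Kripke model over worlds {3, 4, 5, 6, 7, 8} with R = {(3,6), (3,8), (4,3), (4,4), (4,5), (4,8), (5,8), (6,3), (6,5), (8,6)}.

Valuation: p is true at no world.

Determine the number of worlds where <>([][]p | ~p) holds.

3: successors {6, 8}; [][]p | ~p there: 6:T, 8:T. ✓
4: successors {3, 4, 5, 8}; [][]p | ~p there: 3:T, 4:T, 5:T, 8:T. ✓
5: successors {8}; [][]p | ~p there: 8:T. ✓
6: successors {3, 5}; [][]p | ~p there: 3:T, 5:T. ✓
7: no successors, so <>([][]p | ~p) fails. ✗
8: successors {6}; [][]p | ~p there: 6:T. ✓
Satisfying worlds: {3, 4, 5, 6, 8}.

5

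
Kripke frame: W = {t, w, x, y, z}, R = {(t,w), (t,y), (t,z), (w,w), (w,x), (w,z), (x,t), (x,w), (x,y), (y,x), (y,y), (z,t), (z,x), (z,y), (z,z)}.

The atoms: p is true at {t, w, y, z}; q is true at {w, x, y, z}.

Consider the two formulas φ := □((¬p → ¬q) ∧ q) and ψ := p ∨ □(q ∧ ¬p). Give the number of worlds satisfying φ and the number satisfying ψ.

For □((¬p → ¬q) ∧ q):
t: successors {w, y, z}; (¬p → ¬q) ∧ q there: w:T, y:T, z:T. ✓
w: successors {w, x, z}; (¬p → ¬q) ∧ q there: w:T, x:F, z:T. ✗
x: successors {t, w, y}; (¬p → ¬q) ∧ q there: t:F, w:T, y:T. ✗
y: successors {x, y}; (¬p → ¬q) ∧ q there: x:F, y:T. ✗
z: successors {t, x, y, z}; (¬p → ¬q) ∧ q there: t:F, x:F, y:T, z:T. ✗
— 1 world.
For p ∨ □(q ∧ ¬p):
t: p is T, □(q ∧ ¬p) is F. ✓
w: p is T, □(q ∧ ¬p) is F. ✓
x: p is F, □(q ∧ ¬p) is F. ✗
y: p is T, □(q ∧ ¬p) is F. ✓
z: p is T, □(q ∧ ¬p) is F. ✓
— 4 worlds.

1 and 4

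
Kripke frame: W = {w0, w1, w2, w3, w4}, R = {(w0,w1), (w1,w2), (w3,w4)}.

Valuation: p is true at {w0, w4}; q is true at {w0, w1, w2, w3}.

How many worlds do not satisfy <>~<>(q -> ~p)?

3

w0: successors {w1}; ~<>(q -> ~p) there: w1:F. ✗
w1: successors {w2}; ~<>(q -> ~p) there: w2:T. ✓
w2: no successors, so <>~<>(q -> ~p) fails. ✗
w3: successors {w4}; ~<>(q -> ~p) there: w4:T. ✓
w4: no successors, so <>~<>(q -> ~p) fails. ✗
Satisfying worlds: {w1, w3}.
So <>~<>(q -> ~p) fails at the other 3 worlds.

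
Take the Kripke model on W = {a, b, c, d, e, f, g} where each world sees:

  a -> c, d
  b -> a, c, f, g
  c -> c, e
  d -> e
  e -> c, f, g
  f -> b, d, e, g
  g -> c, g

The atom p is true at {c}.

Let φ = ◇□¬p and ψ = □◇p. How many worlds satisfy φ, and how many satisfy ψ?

4 and 3

For ◇□¬p:
a: successors {c, d}; □¬p there: c:F, d:T. ✓
b: successors {a, c, f, g}; □¬p there: a:F, c:F, f:T, g:F. ✓
c: successors {c, e}; □¬p there: c:F, e:F. ✗
d: successors {e}; □¬p there: e:F. ✗
e: successors {c, f, g}; □¬p there: c:F, f:T, g:F. ✓
f: successors {b, d, e, g}; □¬p there: b:F, d:T, e:F, g:F. ✓
g: successors {c, g}; □¬p there: c:F, g:F. ✗
— 4 worlds.
For □◇p:
a: successors {c, d}; ◇p there: c:T, d:F. ✗
b: successors {a, c, f, g}; ◇p there: a:T, c:T, f:F, g:T. ✗
c: successors {c, e}; ◇p there: c:T, e:T. ✓
d: successors {e}; ◇p there: e:T. ✓
e: successors {c, f, g}; ◇p there: c:T, f:F, g:T. ✗
f: successors {b, d, e, g}; ◇p there: b:T, d:F, e:T, g:T. ✗
g: successors {c, g}; ◇p there: c:T, g:T. ✓
— 3 worlds.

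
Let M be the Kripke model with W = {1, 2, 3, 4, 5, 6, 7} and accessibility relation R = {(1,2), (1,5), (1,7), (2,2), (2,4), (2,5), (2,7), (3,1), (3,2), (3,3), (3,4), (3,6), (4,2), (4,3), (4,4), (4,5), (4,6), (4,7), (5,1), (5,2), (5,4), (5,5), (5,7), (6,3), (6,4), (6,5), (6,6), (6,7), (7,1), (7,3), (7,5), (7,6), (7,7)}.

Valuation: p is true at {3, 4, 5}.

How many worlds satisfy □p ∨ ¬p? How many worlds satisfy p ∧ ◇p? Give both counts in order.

For □p ∨ ¬p:
1: □p is F, ¬p is T. ✓
2: □p is F, ¬p is T. ✓
3: □p is F, ¬p is F. ✗
4: □p is F, ¬p is F. ✗
5: □p is F, ¬p is F. ✗
6: □p is F, ¬p is T. ✓
7: □p is F, ¬p is T. ✓
— 4 worlds.
For p ∧ ◇p:
1: p is F, ◇p is T. ✗
2: p is F, ◇p is T. ✗
3: p is T, ◇p is T. ✓
4: p is T, ◇p is T. ✓
5: p is T, ◇p is T. ✓
6: p is F, ◇p is T. ✗
7: p is F, ◇p is T. ✗
— 3 worlds.

4 and 3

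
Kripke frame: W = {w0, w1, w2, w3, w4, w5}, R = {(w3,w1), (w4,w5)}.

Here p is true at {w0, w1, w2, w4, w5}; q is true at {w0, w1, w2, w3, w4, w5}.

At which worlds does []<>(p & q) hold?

{w0, w1, w2, w5}

w0: no successors, so []<>(p & q) holds vacuously. ✓
w1: no successors, so []<>(p & q) holds vacuously. ✓
w2: no successors, so []<>(p & q) holds vacuously. ✓
w3: successors {w1}; <>(p & q) there: w1:F. ✗
w4: successors {w5}; <>(p & q) there: w5:F. ✗
w5: no successors, so []<>(p & q) holds vacuously. ✓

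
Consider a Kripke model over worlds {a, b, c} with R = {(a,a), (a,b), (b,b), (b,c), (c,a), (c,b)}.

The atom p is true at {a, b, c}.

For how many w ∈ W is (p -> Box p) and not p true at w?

0

a: p -> Box p is T, not p is F. ✗
b: p -> Box p is T, not p is F. ✗
c: p -> Box p is T, not p is F. ✗
Satisfying worlds: ∅.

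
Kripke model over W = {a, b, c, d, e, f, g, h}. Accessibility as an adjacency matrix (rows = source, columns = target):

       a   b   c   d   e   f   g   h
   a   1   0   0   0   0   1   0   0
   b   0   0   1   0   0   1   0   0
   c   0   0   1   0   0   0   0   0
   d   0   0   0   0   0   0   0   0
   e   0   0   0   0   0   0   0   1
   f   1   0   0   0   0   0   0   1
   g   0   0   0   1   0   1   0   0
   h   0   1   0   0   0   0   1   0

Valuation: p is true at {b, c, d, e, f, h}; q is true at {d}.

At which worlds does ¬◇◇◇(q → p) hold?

a: ◇◇◇(q → p) is T. ✗
b: ◇◇◇(q → p) is T. ✗
c: ◇◇◇(q → p) is T. ✗
d: ◇◇◇(q → p) is F. ✓
e: ◇◇◇(q → p) is T. ✗
f: ◇◇◇(q → p) is T. ✗
g: ◇◇◇(q → p) is T. ✗
h: ◇◇◇(q → p) is T. ✗

{d}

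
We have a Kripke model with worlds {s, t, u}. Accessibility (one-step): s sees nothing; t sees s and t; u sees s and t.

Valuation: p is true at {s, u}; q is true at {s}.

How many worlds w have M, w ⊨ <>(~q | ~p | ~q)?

s: no successors, so <>(~q | ~p | ~q) fails. ✗
t: successors {s, t}; ~q | ~p | ~q there: s:F, t:T. ✓
u: successors {s, t}; ~q | ~p | ~q there: s:F, t:T. ✓
Satisfying worlds: {t, u}.

2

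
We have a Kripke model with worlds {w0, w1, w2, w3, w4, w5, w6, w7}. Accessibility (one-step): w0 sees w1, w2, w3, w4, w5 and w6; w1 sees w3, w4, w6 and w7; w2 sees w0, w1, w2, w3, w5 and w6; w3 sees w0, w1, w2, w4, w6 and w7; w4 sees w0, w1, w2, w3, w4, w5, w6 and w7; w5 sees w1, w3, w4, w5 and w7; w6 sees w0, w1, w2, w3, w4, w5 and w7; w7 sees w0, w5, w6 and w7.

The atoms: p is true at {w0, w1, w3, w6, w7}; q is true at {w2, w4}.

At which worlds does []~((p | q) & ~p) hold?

w0: successors {w1, w2, w3, w4, w5, w6}; ~((p | q) & ~p) there: w1:T, w2:F, w3:T, w4:F, w5:T, w6:T. ✗
w1: successors {w3, w4, w6, w7}; ~((p | q) & ~p) there: w3:T, w4:F, w6:T, w7:T. ✗
w2: successors {w0, w1, w2, w3, w5, w6}; ~((p | q) & ~p) there: w0:T, w1:T, w2:F, w3:T, w5:T, w6:T. ✗
w3: successors {w0, w1, w2, w4, w6, w7}; ~((p | q) & ~p) there: w0:T, w1:T, w2:F, w4:F, w6:T, w7:T. ✗
w4: successors {w0, w1, w2, w3, w4, w5, w6, w7}; ~((p | q) & ~p) there: w0:T, w1:T, w2:F, w3:T, w4:F, w5:T, w6:T, w7:T. ✗
w5: successors {w1, w3, w4, w5, w7}; ~((p | q) & ~p) there: w1:T, w3:T, w4:F, w5:T, w7:T. ✗
w6: successors {w0, w1, w2, w3, w4, w5, w7}; ~((p | q) & ~p) there: w0:T, w1:T, w2:F, w3:T, w4:F, w5:T, w7:T. ✗
w7: successors {w0, w5, w6, w7}; ~((p | q) & ~p) there: w0:T, w5:T, w6:T, w7:T. ✓

{w7}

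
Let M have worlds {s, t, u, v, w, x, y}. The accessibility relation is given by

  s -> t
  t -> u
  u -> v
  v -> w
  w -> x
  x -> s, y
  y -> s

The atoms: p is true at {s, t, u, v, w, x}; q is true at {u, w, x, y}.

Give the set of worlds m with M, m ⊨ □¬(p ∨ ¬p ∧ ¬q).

s: successors {t}; ¬(p ∨ ¬p ∧ ¬q) there: t:F. ✗
t: successors {u}; ¬(p ∨ ¬p ∧ ¬q) there: u:F. ✗
u: successors {v}; ¬(p ∨ ¬p ∧ ¬q) there: v:F. ✗
v: successors {w}; ¬(p ∨ ¬p ∧ ¬q) there: w:F. ✗
w: successors {x}; ¬(p ∨ ¬p ∧ ¬q) there: x:F. ✗
x: successors {s, y}; ¬(p ∨ ¬p ∧ ¬q) there: s:F, y:T. ✗
y: successors {s}; ¬(p ∨ ¬p ∧ ¬q) there: s:F. ✗

∅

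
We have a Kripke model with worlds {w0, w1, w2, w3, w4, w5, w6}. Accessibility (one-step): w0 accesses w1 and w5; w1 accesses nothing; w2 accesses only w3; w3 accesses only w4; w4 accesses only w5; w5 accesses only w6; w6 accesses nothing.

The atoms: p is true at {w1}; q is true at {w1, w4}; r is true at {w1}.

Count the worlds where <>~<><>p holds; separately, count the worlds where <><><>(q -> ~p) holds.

5 and 2

For <>~<><>p:
w0: successors {w1, w5}; ~<><>p there: w1:T, w5:T. ✓
w1: no successors, so <>~<><>p fails. ✗
w2: successors {w3}; ~<><>p there: w3:T. ✓
w3: successors {w4}; ~<><>p there: w4:T. ✓
w4: successors {w5}; ~<><>p there: w5:T. ✓
w5: successors {w6}; ~<><>p there: w6:T. ✓
w6: no successors, so <>~<><>p fails. ✗
— 5 worlds.
For <><><>(q -> ~p):
w0: successors {w1, w5}; <><>(q -> ~p) there: w1:F, w5:F. ✗
w1: no successors, so <><><>(q -> ~p) fails. ✗
w2: successors {w3}; <><>(q -> ~p) there: w3:T. ✓
w3: successors {w4}; <><>(q -> ~p) there: w4:T. ✓
w4: successors {w5}; <><>(q -> ~p) there: w5:F. ✗
w5: successors {w6}; <><>(q -> ~p) there: w6:F. ✗
w6: no successors, so <><><>(q -> ~p) fails. ✗
— 2 worlds.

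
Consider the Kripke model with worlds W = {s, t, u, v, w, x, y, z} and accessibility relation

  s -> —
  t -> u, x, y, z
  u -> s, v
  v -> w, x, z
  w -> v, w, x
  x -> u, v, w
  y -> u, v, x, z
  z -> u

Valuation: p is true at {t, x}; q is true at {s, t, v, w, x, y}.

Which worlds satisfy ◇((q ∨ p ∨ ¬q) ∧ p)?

s: no successors, so ◇((q ∨ p ∨ ¬q) ∧ p) fails. ✗
t: successors {u, x, y, z}; (q ∨ p ∨ ¬q) ∧ p there: u:F, x:T, y:F, z:F. ✓
u: successors {s, v}; (q ∨ p ∨ ¬q) ∧ p there: s:F, v:F. ✗
v: successors {w, x, z}; (q ∨ p ∨ ¬q) ∧ p there: w:F, x:T, z:F. ✓
w: successors {v, w, x}; (q ∨ p ∨ ¬q) ∧ p there: v:F, w:F, x:T. ✓
x: successors {u, v, w}; (q ∨ p ∨ ¬q) ∧ p there: u:F, v:F, w:F. ✗
y: successors {u, v, x, z}; (q ∨ p ∨ ¬q) ∧ p there: u:F, v:F, x:T, z:F. ✓
z: successors {u}; (q ∨ p ∨ ¬q) ∧ p there: u:F. ✗

{t, v, w, y}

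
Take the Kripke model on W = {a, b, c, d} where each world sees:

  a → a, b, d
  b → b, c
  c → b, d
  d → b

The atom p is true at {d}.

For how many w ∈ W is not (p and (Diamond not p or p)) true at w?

a: p and (Diamond not p or p) is F. ✓
b: p and (Diamond not p or p) is F. ✓
c: p and (Diamond not p or p) is F. ✓
d: p and (Diamond not p or p) is T. ✗
Satisfying worlds: {a, b, c}.

3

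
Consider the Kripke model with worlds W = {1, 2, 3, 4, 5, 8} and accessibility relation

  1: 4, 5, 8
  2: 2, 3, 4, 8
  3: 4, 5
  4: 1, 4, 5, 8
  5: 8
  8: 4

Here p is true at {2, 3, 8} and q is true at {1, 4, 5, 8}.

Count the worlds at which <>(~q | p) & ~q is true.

1

1: <>(~q | p) is T, ~q is F. ✗
2: <>(~q | p) is T, ~q is T. ✓
3: <>(~q | p) is F, ~q is T. ✗
4: <>(~q | p) is T, ~q is F. ✗
5: <>(~q | p) is T, ~q is F. ✗
8: <>(~q | p) is F, ~q is F. ✗
Satisfying worlds: {2}.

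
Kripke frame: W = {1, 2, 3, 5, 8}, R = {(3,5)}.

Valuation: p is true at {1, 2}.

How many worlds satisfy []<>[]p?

1: no successors, so []<>[]p holds vacuously. ✓
2: no successors, so []<>[]p holds vacuously. ✓
3: successors {5}; <>[]p there: 5:F. ✗
5: no successors, so []<>[]p holds vacuously. ✓
8: no successors, so []<>[]p holds vacuously. ✓
Satisfying worlds: {1, 2, 5, 8}.

4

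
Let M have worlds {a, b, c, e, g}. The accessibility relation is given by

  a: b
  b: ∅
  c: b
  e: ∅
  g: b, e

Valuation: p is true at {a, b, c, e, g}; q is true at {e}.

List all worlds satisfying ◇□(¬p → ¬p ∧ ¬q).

{a, c, g}

a: successors {b}; □(¬p → ¬p ∧ ¬q) there: b:T. ✓
b: no successors, so ◇□(¬p → ¬p ∧ ¬q) fails. ✗
c: successors {b}; □(¬p → ¬p ∧ ¬q) there: b:T. ✓
e: no successors, so ◇□(¬p → ¬p ∧ ¬q) fails. ✗
g: successors {b, e}; □(¬p → ¬p ∧ ¬q) there: b:T, e:T. ✓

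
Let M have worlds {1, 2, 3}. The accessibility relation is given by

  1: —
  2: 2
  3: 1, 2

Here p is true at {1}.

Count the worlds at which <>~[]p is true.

1: no successors, so <>~[]p fails. ✗
2: successors {2}; ~[]p there: 2:T. ✓
3: successors {1, 2}; ~[]p there: 1:F, 2:T. ✓
Satisfying worlds: {2, 3}.

2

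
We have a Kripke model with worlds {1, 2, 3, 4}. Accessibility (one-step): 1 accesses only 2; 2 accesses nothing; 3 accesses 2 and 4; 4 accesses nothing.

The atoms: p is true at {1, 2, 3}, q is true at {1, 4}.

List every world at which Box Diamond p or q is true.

{1, 2, 4}

1: Box Diamond p is F, q is T. ✓
2: Box Diamond p is T, q is F. ✓
3: Box Diamond p is F, q is F. ✗
4: Box Diamond p is T, q is T. ✓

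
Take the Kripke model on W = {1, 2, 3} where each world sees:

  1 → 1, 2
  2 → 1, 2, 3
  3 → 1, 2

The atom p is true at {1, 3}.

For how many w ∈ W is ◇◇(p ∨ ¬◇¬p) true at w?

1: successors {1, 2}; ◇(p ∨ ¬◇¬p) there: 1:T, 2:T. ✓
2: successors {1, 2, 3}; ◇(p ∨ ¬◇¬p) there: 1:T, 2:T, 3:T. ✓
3: successors {1, 2}; ◇(p ∨ ¬◇¬p) there: 1:T, 2:T. ✓
Satisfying worlds: {1, 2, 3}.

3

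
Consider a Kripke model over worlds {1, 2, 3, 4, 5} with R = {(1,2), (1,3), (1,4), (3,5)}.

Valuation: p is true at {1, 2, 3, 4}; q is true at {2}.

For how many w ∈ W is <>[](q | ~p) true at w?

1: successors {2, 3, 4}; [](q | ~p) there: 2:T, 3:T, 4:T. ✓
2: no successors, so <>[](q | ~p) fails. ✗
3: successors {5}; [](q | ~p) there: 5:T. ✓
4: no successors, so <>[](q | ~p) fails. ✗
5: no successors, so <>[](q | ~p) fails. ✗
Satisfying worlds: {1, 3}.

2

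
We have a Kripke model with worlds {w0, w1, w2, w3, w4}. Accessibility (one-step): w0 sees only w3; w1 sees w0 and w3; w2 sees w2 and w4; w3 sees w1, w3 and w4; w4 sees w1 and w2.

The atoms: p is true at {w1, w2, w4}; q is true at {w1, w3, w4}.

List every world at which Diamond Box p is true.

w0: successors {w3}; Box p there: w3:F. ✗
w1: successors {w0, w3}; Box p there: w0:F, w3:F. ✗
w2: successors {w2, w4}; Box p there: w2:T, w4:T. ✓
w3: successors {w1, w3, w4}; Box p there: w1:F, w3:F, w4:T. ✓
w4: successors {w1, w2}; Box p there: w1:F, w2:T. ✓

{w2, w3, w4}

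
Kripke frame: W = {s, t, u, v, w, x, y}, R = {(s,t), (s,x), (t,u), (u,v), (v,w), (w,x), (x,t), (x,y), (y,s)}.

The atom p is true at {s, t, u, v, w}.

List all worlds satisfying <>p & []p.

s: <>p is T, []p is F. ✗
t: <>p is T, []p is T. ✓
u: <>p is T, []p is T. ✓
v: <>p is T, []p is T. ✓
w: <>p is F, []p is F. ✗
x: <>p is T, []p is F. ✗
y: <>p is T, []p is T. ✓

{t, u, v, y}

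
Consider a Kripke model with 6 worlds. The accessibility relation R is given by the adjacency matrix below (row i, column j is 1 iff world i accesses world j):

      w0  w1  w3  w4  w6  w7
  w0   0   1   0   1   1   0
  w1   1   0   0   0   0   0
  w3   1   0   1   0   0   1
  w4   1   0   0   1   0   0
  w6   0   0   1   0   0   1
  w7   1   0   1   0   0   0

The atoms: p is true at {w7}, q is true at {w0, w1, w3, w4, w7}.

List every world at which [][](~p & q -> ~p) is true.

w0: successors {w1, w4, w6}; [](~p & q -> ~p) there: w1:T, w4:T, w6:T. ✓
w1: successors {w0}; [](~p & q -> ~p) there: w0:T. ✓
w3: successors {w0, w3, w7}; [](~p & q -> ~p) there: w0:T, w3:T, w7:T. ✓
w4: successors {w0, w4}; [](~p & q -> ~p) there: w0:T, w4:T. ✓
w6: successors {w3, w7}; [](~p & q -> ~p) there: w3:T, w7:T. ✓
w7: successors {w0, w3}; [](~p & q -> ~p) there: w0:T, w3:T. ✓

{w0, w1, w3, w4, w6, w7}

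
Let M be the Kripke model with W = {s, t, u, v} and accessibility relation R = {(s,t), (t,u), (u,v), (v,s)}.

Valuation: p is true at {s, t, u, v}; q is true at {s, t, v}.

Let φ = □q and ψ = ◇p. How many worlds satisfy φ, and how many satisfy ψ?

3 and 4

For □q:
s: successors {t}; q there: t:T. ✓
t: successors {u}; q there: u:F. ✗
u: successors {v}; q there: v:T. ✓
v: successors {s}; q there: s:T. ✓
— 3 worlds.
For ◇p:
s: successors {t}; p there: t:T. ✓
t: successors {u}; p there: u:T. ✓
u: successors {v}; p there: v:T. ✓
v: successors {s}; p there: s:T. ✓
— 4 worlds.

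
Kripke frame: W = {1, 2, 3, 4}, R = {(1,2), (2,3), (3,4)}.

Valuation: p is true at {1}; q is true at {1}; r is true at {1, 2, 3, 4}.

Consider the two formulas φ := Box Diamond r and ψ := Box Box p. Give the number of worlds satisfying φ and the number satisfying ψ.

For Box Diamond r:
1: successors {2}; Diamond r there: 2:T. ✓
2: successors {3}; Diamond r there: 3:T. ✓
3: successors {4}; Diamond r there: 4:F. ✗
4: no successors, so Box Diamond r holds vacuously. ✓
— 3 worlds.
For Box Box p:
1: successors {2}; Box p there: 2:F. ✗
2: successors {3}; Box p there: 3:F. ✗
3: successors {4}; Box p there: 4:T. ✓
4: no successors, so Box Box p holds vacuously. ✓
— 2 worlds.

3 and 2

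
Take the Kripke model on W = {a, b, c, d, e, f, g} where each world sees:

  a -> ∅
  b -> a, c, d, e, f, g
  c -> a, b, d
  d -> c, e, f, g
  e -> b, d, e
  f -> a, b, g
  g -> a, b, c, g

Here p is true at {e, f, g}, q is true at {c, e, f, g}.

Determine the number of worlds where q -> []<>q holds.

a: q is F, []<>q is T. ✓
b: q is F, []<>q is F. ✓
c: q is T, []<>q is F. ✗
d: q is F, []<>q is F. ✓
e: q is T, []<>q is T. ✓
f: q is T, []<>q is F. ✗
g: q is T, []<>q is F. ✗
Satisfying worlds: {a, b, d, e}.

4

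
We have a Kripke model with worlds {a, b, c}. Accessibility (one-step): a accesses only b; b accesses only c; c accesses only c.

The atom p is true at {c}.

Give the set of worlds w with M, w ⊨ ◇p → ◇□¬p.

a: ◇p is F, ◇□¬p is F. ✓
b: ◇p is T, ◇□¬p is F. ✗
c: ◇p is T, ◇□¬p is F. ✗

{a}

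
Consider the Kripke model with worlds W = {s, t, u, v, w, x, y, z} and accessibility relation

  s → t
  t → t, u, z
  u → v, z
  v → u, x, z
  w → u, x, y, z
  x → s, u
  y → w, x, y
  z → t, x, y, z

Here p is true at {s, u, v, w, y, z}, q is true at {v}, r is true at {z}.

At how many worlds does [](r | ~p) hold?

1

s: successors {t}; r | ~p there: t:T. ✓
t: successors {t, u, z}; r | ~p there: t:T, u:F, z:T. ✗
u: successors {v, z}; r | ~p there: v:F, z:T. ✗
v: successors {u, x, z}; r | ~p there: u:F, x:T, z:T. ✗
w: successors {u, x, y, z}; r | ~p there: u:F, x:T, y:F, z:T. ✗
x: successors {s, u}; r | ~p there: s:F, u:F. ✗
y: successors {w, x, y}; r | ~p there: w:F, x:T, y:F. ✗
z: successors {t, x, y, z}; r | ~p there: t:T, x:T, y:F, z:T. ✗
Satisfying worlds: {s}.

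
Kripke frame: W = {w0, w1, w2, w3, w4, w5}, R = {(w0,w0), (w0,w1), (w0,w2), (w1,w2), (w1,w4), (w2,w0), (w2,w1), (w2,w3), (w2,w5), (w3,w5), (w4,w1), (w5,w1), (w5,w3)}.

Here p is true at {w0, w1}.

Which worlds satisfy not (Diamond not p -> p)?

w0: Diamond not p -> p is T. ✗
w1: Diamond not p -> p is T. ✗
w2: Diamond not p -> p is F. ✓
w3: Diamond not p -> p is F. ✓
w4: Diamond not p -> p is T. ✗
w5: Diamond not p -> p is F. ✓

{w2, w3, w5}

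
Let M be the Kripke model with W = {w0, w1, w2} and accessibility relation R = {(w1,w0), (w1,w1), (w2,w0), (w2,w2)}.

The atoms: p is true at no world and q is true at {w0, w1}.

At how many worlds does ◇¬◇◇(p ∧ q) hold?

2

w0: no successors, so ◇¬◇◇(p ∧ q) fails. ✗
w1: successors {w0, w1}; ¬◇◇(p ∧ q) there: w0:T, w1:T. ✓
w2: successors {w0, w2}; ¬◇◇(p ∧ q) there: w0:T, w2:T. ✓
Satisfying worlds: {w1, w2}.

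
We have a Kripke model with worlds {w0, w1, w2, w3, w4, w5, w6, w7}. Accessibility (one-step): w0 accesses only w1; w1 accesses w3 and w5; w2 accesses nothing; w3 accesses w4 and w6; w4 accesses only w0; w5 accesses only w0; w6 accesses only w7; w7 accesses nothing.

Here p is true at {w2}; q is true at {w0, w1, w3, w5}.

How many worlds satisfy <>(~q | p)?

2

w0: successors {w1}; ~q | p there: w1:F. ✗
w1: successors {w3, w5}; ~q | p there: w3:F, w5:F. ✗
w2: no successors, so <>(~q | p) fails. ✗
w3: successors {w4, w6}; ~q | p there: w4:T, w6:T. ✓
w4: successors {w0}; ~q | p there: w0:F. ✗
w5: successors {w0}; ~q | p there: w0:F. ✗
w6: successors {w7}; ~q | p there: w7:T. ✓
w7: no successors, so <>(~q | p) fails. ✗
Satisfying worlds: {w3, w6}.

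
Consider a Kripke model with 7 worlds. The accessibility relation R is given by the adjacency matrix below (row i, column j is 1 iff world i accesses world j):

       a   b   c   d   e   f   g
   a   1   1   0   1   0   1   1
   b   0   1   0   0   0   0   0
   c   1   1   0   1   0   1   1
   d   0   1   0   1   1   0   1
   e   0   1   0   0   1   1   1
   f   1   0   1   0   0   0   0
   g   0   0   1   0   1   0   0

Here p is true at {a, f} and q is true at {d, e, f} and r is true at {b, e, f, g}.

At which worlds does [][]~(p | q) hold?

a: successors {a, b, d, f, g}; []~(p | q) there: a:F, b:T, d:F, f:F, g:F. ✗
b: successors {b}; []~(p | q) there: b:T. ✓
c: successors {a, b, d, f, g}; []~(p | q) there: a:F, b:T, d:F, f:F, g:F. ✗
d: successors {b, d, e, g}; []~(p | q) there: b:T, d:F, e:F, g:F. ✗
e: successors {b, e, f, g}; []~(p | q) there: b:T, e:F, f:F, g:F. ✗
f: successors {a, c}; []~(p | q) there: a:F, c:F. ✗
g: successors {c, e}; []~(p | q) there: c:F, e:F. ✗

{b}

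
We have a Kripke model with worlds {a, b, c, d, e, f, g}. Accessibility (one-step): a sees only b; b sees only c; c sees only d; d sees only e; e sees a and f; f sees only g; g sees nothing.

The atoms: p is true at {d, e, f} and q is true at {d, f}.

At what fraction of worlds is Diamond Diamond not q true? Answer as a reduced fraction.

a: successors {b}; Diamond not q there: b:T. ✓
b: successors {c}; Diamond not q there: c:F. ✗
c: successors {d}; Diamond not q there: d:T. ✓
d: successors {e}; Diamond not q there: e:T. ✓
e: successors {a, f}; Diamond not q there: a:T, f:T. ✓
f: successors {g}; Diamond not q there: g:F. ✗
g: no successors, so Diamond Diamond not q fails. ✗
That's 4 of 7 worlds, so 4/7.

4/7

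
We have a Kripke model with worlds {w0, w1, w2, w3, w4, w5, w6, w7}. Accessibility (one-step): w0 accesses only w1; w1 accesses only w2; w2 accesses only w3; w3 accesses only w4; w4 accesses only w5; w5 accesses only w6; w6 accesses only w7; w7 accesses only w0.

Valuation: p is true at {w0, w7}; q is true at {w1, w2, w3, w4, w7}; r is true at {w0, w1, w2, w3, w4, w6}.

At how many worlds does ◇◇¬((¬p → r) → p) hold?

5

w0: successors {w1}; ◇¬((¬p → r) → p) there: w1:T. ✓
w1: successors {w2}; ◇¬((¬p → r) → p) there: w2:T. ✓
w2: successors {w3}; ◇¬((¬p → r) → p) there: w3:T. ✓
w3: successors {w4}; ◇¬((¬p → r) → p) there: w4:F. ✗
w4: successors {w5}; ◇¬((¬p → r) → p) there: w5:T. ✓
w5: successors {w6}; ◇¬((¬p → r) → p) there: w6:F. ✗
w6: successors {w7}; ◇¬((¬p → r) → p) there: w7:F. ✗
w7: successors {w0}; ◇¬((¬p → r) → p) there: w0:T. ✓
Satisfying worlds: {w0, w1, w2, w4, w7}.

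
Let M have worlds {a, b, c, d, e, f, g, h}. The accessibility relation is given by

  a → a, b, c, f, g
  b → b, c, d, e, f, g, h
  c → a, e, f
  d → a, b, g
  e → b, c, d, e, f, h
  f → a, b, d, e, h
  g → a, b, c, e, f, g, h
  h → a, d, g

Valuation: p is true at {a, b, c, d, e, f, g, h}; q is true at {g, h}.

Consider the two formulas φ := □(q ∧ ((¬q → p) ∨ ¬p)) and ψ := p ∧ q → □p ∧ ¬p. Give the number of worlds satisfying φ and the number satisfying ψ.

0 and 6

For □(q ∧ ((¬q → p) ∨ ¬p)):
a: successors {a, b, c, f, g}; q ∧ ((¬q → p) ∨ ¬p) there: a:F, b:F, c:F, f:F, g:T. ✗
b: successors {b, c, d, e, f, g, h}; q ∧ ((¬q → p) ∨ ¬p) there: b:F, c:F, d:F, e:F, f:F, g:T, h:T. ✗
c: successors {a, e, f}; q ∧ ((¬q → p) ∨ ¬p) there: a:F, e:F, f:F. ✗
d: successors {a, b, g}; q ∧ ((¬q → p) ∨ ¬p) there: a:F, b:F, g:T. ✗
e: successors {b, c, d, e, f, h}; q ∧ ((¬q → p) ∨ ¬p) there: b:F, c:F, d:F, e:F, f:F, h:T. ✗
f: successors {a, b, d, e, h}; q ∧ ((¬q → p) ∨ ¬p) there: a:F, b:F, d:F, e:F, h:T. ✗
g: successors {a, b, c, e, f, g, h}; q ∧ ((¬q → p) ∨ ¬p) there: a:F, b:F, c:F, e:F, f:F, g:T, h:T. ✗
h: successors {a, d, g}; q ∧ ((¬q → p) ∨ ¬p) there: a:F, d:F, g:T. ✗
— 0 worlds.
For p ∧ q → □p ∧ ¬p:
a: p ∧ q is F, □p ∧ ¬p is F. ✓
b: p ∧ q is F, □p ∧ ¬p is F. ✓
c: p ∧ q is F, □p ∧ ¬p is F. ✓
d: p ∧ q is F, □p ∧ ¬p is F. ✓
e: p ∧ q is F, □p ∧ ¬p is F. ✓
f: p ∧ q is F, □p ∧ ¬p is F. ✓
g: p ∧ q is T, □p ∧ ¬p is F. ✗
h: p ∧ q is T, □p ∧ ¬p is F. ✗
— 6 worlds.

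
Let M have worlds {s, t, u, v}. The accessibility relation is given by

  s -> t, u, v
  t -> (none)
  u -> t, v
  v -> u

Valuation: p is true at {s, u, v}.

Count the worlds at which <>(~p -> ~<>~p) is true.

3

s: successors {t, u, v}; ~p -> ~<>~p there: t:T, u:T, v:T. ✓
t: no successors, so <>(~p -> ~<>~p) fails. ✗
u: successors {t, v}; ~p -> ~<>~p there: t:T, v:T. ✓
v: successors {u}; ~p -> ~<>~p there: u:T. ✓
Satisfying worlds: {s, u, v}.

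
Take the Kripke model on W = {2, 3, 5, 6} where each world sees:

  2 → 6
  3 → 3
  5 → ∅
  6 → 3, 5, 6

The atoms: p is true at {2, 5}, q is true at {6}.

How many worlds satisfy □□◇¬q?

2: successors {6}; □◇¬q there: 6:F. ✗
3: successors {3}; □◇¬q there: 3:T. ✓
5: no successors, so □□◇¬q holds vacuously. ✓
6: successors {3, 5, 6}; □◇¬q there: 3:T, 5:T, 6:F. ✗
Satisfying worlds: {3, 5}.

2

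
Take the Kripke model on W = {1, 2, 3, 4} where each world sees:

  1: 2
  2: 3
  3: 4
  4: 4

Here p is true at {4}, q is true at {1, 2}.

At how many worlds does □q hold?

1

1: successors {2}; q there: 2:T. ✓
2: successors {3}; q there: 3:F. ✗
3: successors {4}; q there: 4:F. ✗
4: successors {4}; q there: 4:F. ✗
Satisfying worlds: {1}.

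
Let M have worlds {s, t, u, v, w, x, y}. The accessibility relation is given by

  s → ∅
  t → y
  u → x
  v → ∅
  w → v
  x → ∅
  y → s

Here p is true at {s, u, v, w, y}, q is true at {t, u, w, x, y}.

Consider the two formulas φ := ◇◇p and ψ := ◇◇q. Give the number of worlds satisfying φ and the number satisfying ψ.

1 and 0

For ◇◇p:
s: no successors, so ◇◇p fails. ✗
t: successors {y}; ◇p there: y:T. ✓
u: successors {x}; ◇p there: x:F. ✗
v: no successors, so ◇◇p fails. ✗
w: successors {v}; ◇p there: v:F. ✗
x: no successors, so ◇◇p fails. ✗
y: successors {s}; ◇p there: s:F. ✗
— 1 world.
For ◇◇q:
s: no successors, so ◇◇q fails. ✗
t: successors {y}; ◇q there: y:F. ✗
u: successors {x}; ◇q there: x:F. ✗
v: no successors, so ◇◇q fails. ✗
w: successors {v}; ◇q there: v:F. ✗
x: no successors, so ◇◇q fails. ✗
y: successors {s}; ◇q there: s:F. ✗
— 0 worlds.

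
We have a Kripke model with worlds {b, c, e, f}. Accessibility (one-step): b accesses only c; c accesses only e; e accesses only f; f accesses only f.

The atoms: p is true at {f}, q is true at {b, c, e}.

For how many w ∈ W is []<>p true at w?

3

b: successors {c}; <>p there: c:F. ✗
c: successors {e}; <>p there: e:T. ✓
e: successors {f}; <>p there: f:T. ✓
f: successors {f}; <>p there: f:T. ✓
Satisfying worlds: {c, e, f}.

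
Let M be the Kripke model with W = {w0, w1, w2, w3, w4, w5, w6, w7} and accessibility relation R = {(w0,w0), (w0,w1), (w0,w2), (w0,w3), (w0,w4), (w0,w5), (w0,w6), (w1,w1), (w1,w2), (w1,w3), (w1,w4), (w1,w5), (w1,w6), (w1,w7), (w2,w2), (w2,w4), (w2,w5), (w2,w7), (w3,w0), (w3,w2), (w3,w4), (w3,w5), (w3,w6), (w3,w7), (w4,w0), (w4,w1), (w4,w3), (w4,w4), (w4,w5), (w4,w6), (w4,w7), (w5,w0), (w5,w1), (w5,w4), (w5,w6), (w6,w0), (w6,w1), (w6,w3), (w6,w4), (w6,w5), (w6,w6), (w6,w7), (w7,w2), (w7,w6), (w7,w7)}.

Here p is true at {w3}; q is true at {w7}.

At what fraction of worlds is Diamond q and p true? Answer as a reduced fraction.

1/8

w0: Diamond q is F, p is F. ✗
w1: Diamond q is T, p is F. ✗
w2: Diamond q is T, p is F. ✗
w3: Diamond q is T, p is T. ✓
w4: Diamond q is T, p is F. ✗
w5: Diamond q is F, p is F. ✗
w6: Diamond q is T, p is F. ✗
w7: Diamond q is T, p is F. ✗
That's 1 of 8 worlds, so 1/8.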